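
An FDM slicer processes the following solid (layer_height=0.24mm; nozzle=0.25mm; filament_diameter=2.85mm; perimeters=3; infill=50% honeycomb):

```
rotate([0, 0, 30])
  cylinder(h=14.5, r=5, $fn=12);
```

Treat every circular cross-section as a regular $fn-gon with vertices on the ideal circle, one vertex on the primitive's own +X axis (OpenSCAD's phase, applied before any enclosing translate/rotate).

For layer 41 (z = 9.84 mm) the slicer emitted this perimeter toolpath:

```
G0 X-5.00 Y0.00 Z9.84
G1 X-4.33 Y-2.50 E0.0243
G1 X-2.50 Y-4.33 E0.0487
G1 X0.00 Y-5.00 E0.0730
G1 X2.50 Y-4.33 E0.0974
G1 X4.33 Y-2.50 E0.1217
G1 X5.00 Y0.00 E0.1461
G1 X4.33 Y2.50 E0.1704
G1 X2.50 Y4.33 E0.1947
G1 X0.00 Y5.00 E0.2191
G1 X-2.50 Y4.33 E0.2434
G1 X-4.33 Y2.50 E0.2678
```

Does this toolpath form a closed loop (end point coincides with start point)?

no

Start point (G0): (-5.00, 0.00). End point (last G1): the path does not return to the start — open.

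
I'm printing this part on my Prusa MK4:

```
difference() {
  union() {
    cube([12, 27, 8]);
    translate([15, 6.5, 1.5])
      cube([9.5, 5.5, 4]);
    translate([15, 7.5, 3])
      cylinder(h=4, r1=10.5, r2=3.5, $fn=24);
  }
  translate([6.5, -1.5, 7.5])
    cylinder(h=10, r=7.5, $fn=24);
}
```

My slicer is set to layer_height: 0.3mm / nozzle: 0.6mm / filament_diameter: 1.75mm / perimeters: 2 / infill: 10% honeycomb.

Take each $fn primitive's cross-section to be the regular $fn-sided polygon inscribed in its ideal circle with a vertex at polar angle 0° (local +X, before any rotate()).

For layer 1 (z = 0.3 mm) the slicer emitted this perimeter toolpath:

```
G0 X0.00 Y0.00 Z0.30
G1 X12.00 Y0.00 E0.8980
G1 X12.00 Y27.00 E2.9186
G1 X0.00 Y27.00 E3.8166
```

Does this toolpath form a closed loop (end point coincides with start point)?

no

Start point (G0): (0.00, 0.00). End point (last G1): the path does not return to the start — open.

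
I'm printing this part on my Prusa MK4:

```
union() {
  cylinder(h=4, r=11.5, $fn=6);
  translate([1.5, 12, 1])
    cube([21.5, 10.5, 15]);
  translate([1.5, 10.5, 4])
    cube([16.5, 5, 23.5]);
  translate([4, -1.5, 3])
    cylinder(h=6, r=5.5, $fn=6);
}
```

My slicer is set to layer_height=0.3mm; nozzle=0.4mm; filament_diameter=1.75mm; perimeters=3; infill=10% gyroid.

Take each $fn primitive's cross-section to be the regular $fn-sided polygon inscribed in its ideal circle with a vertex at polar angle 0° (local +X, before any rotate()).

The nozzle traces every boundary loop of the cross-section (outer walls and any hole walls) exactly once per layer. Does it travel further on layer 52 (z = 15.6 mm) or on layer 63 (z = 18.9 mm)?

layer 52 (z = 15.6 mm)

Layer 52 (z = 15.6): the cylinder is not intersected at this z (z outside [0, 4]); the 21.5×10.5 cube at (1.5, 12) contributes its full rectangle (perimeter 64.00 mm); the cube at (1.5, 10.5) (footprint 16.5×5) is included at this height (perimeter 43.00 mm); the cylinder at (4, -1.5) is not intersected at this z (z outside [3, 9]); Combining (union): the regions partially overlap (shared area 57.75 mm²), so the edge portions inside another operand are dropped and the merged outline is re-measured after clipping — boundary = 67.00 mm. So its perimeter = 67.00 mm. Layer 63 (z = 18.9): the cylinder is not intersected at this z (z outside [0, 4]); the cube at (1.5, 12) is not intersected at this z (z outside [1, 16]); the cube at (1.5, 10.5) is present — its section is the full 16.5×5 rectangle (perimeter 43.00 mm); the cylinder at (4, -1.5) is absent (z outside [3, 9]); Merging all regions: only the 16.5×5 cube at (1.5, 10.5) is present, so the union is just that shape — boundary = 43.00 mm. So its perimeter = 43.00 mm. Layer 52 is larger (67.00 vs 43.00 mm).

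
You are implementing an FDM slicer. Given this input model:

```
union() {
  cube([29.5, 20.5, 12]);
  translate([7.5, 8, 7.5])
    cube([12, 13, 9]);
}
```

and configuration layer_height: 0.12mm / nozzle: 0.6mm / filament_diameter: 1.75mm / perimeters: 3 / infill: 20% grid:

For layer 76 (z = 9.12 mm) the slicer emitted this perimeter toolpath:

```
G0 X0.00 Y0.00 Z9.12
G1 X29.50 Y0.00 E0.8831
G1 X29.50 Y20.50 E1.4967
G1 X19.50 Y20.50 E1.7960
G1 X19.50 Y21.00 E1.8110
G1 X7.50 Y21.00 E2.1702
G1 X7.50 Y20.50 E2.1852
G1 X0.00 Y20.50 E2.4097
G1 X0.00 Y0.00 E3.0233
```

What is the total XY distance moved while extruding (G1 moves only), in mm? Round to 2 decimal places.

101.00 mm

Sum the Euclidean lengths of each G1 segment: total = 101.00 mm.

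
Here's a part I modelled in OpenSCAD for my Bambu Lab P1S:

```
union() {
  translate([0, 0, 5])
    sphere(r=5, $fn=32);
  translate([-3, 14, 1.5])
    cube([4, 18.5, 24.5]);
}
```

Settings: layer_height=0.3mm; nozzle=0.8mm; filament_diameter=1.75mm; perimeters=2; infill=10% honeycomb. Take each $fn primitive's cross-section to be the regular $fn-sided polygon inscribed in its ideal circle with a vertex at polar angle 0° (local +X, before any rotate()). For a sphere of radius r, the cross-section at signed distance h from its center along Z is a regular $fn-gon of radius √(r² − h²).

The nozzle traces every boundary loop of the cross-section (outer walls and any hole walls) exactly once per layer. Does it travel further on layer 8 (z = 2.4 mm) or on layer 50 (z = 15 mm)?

Layer 8 (z = 2.4): the r=5 sphere slices to a regular 32-gon of circumradius 4.271 (√(r²−h²) with h=2.6 from center) (perimeter = 2·32·4.271·sin(180°/32) = 26.79 mm); the cube at (-3, 14) is present — its section is the full 4×18.5 rectangle (perimeter 45.00 mm); Merging all regions: the 2 present regions are separate (no shared area or edge), so areas and boundary lengths simply add and each stays a separate island — boundary = 71.79 mm. So its perimeter = 71.79 mm. Layer 50 (z = 15): the sphere does not reach this height (|z−center|=10.000 > r=5); the cube at (-3, 14) (footprint 4×18.5) is included at this height (perimeter 45.00 mm); Taking the union: only the 4×18.5 cube at (-3, 14) is present, so the union is just that shape — boundary = 45.00 mm. So its perimeter = 45.00 mm. Layer 8 is larger (71.79 vs 45.00 mm).

layer 8 (z = 2.4 mm)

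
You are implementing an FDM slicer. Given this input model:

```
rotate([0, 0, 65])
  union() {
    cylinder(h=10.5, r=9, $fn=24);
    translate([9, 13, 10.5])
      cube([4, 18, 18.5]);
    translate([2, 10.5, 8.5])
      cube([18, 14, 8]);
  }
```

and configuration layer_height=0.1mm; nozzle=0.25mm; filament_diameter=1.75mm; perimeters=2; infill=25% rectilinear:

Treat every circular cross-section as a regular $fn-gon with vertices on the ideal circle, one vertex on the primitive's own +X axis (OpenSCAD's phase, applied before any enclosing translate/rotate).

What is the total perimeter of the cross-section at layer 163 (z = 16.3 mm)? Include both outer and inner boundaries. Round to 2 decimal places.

At z = 16.3 mm: the cylinder is not intersected at this z (z outside [0, 10.5]); the 4×18 cube at (9, 13) contributes its full rectangle (perimeter 44.00 mm); the 18×14 cube at (2, 10.5) contributes its full rectangle (perimeter 64.00 mm); Combining (union): the regions partially overlap (shared area 46.00 mm²), so the edge portions inside another operand are dropped and the merged outline is re-measured after clipping — boundary = 77.00 mm; (rotated 65° about Z; rotation is an isometry so areas/perimeters/island counts are preserved). Overall, the cross-section is a single solid region. Total boundary length (outer) = 77.00 mm.

77.00 mm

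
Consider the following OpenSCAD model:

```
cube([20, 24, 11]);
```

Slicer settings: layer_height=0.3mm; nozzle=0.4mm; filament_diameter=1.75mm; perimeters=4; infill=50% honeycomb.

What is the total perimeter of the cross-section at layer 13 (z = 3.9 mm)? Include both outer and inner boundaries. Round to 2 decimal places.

88.00 mm

At z = 3.9 mm: the cube (footprint 20×24) is included at this height (perimeter 88.00 mm). Overall, the cross-section is a single solid region. Total boundary length (outer) = 88.00 mm.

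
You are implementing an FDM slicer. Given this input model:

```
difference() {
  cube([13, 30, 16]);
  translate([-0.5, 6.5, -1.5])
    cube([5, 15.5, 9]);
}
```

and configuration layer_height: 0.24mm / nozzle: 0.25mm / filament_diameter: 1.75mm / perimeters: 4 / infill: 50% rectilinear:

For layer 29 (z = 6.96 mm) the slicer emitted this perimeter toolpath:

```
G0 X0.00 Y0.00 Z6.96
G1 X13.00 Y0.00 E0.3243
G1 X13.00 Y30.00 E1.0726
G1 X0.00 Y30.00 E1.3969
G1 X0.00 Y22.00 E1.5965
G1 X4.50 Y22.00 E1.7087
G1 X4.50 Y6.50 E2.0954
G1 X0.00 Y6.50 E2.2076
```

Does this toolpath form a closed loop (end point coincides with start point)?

no

Start point (G0): (0.00, 0.00). End point (last G1): the path does not return to the start — open.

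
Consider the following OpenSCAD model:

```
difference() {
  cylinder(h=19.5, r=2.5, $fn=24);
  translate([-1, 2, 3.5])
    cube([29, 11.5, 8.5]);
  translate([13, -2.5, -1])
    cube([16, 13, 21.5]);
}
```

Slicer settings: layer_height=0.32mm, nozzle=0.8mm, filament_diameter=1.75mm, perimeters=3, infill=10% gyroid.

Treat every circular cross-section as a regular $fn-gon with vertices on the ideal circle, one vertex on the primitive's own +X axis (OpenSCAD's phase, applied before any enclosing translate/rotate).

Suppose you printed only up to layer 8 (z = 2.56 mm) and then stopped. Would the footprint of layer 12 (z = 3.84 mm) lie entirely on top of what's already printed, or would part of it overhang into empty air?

entirely on top

Compare the two slices. At z = 2.56: the r=2.5 cylinder gives a regular 24-gon of circumradius 2.5 (constant along its height) (area = (24/2)·2.500²·sin(360°/24) = 19.41 mm²); the cube at (-1, 2) is not intersected at this z (z outside [3.5, 12]); the cube at (13, -2.5) (footprint 16×13) is included at this height (area 208.00 mm²); After the difference (first − rest): starting from the r=2.5 cylinder (19.41 mm²), the 16×13 cube at (13, -2.5) misses the remaining region (no effect) — area = 19.41 mm². At z = 3.84: the r=2.5 cylinder gives a regular 24-gon of circumradius 2.5 (constant along its height) (area = (24/2)·2.500²·sin(360°/24) = 19.41 mm²); the 29×11.5 cube at (-1, 2) contributes its full rectangle (area 333.50 mm²); the cube at (13, -2.5) (footprint 16×13) is included at this height (area 208.00 mm²); Subtracting the remaining from the first: starting from the r=2.5 cylinder (19.41 mm²), the 29×11.5 cube at (-1, 2) partially overlaps it — only the 0.91 mm² overlap (of its 333.50 mm²) is removed, clipping the outline; the 16×13 cube at (13, -2.5) misses the remaining region (no effect) — area = 18.51 mm². Checking containment: the cross-section at z = 3.84 is a subset of the cross-section at z = 2.56.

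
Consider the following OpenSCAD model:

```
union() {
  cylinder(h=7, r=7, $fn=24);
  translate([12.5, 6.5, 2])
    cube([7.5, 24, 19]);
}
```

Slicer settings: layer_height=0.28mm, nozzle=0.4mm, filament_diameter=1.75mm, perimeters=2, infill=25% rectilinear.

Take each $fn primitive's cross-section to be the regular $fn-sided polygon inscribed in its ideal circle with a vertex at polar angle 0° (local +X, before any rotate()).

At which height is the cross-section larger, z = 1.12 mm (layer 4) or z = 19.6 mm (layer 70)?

layer 70 (z = 19.6 mm)

Layer 4 (z = 1.12): the r=7 cylinder contributes a regular 24-gon of circumradius 7 (area = (24/2)·7.000²·sin(360°/24) = 152.19 mm²); the cube at (12.5, 6.5) does not reach this height (z outside [2, 21]); Combining (union): only the r=7 cylinder is present, so the union is just that shape — area = 152.19 mm². So its area = 152.19 mm². Layer 70 (z = 19.6): the cylinder does not reach this height (z outside [0, 7]); the cube at (12.5, 6.5) (footprint 7.5×24) is included at this height (area 180.00 mm²); Merging all regions: only the 7.5×24 cube at (12.5, 6.5) is present, so the union is just that shape — area = 180.00 mm². So its area = 180.00 mm². Layer 70 is larger (180.00 vs 152.19 mm²).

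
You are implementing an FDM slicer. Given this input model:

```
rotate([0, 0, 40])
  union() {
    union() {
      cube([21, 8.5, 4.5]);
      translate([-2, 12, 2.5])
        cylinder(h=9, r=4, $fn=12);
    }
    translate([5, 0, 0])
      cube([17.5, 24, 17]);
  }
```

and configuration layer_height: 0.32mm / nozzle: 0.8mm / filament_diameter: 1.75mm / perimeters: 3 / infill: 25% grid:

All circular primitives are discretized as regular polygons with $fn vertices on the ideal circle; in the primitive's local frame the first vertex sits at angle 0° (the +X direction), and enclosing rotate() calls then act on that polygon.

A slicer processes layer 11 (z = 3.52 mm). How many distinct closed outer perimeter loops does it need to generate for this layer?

2

At z = 3.52 mm: the 21×8.5 cube contributes its full rectangle; the r=4 cylinder at (-2, 12) contributes a regular 12-gon of circumradius 4; Taking the union: the 2 present regions are separate (no shared area or edge), so areas and boundary lengths simply add and each stays a separate island — 2 connected regions; the cube at (5, 0) is present — its section is the full 17.5×24 rectangle; Merging all regions: the regions partially overlap (shared area 136.00 mm²), so overlapping operands fuse into one piece — 2 connected regions; (whole slice rotated 40° about Z — lengths, areas and connectivity unchanged). The result has 2 disconnected regions.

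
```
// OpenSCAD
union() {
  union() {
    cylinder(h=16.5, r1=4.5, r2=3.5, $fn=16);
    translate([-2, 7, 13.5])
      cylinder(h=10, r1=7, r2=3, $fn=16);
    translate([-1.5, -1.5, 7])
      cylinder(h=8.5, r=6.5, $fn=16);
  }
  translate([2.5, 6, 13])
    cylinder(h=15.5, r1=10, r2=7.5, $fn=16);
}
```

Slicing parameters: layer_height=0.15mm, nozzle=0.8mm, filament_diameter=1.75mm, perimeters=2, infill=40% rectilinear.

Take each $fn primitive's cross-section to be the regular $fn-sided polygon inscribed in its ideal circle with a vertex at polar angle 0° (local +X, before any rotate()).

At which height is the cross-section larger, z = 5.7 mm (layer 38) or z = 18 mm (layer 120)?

layer 120 (z = 18 mm)

Layer 38 (z = 5.7): the cone (r1=4.5→r2=3.5) has section circumradius 4.155 here — a regular 16-gon (area = (16/2)·4.155²·sin(360°/16) = 52.84 mm²); the cone at (-2, 7) is absent (z outside [13.5, 23.5]); the cylinder at (-1.5, -1.5) is absent (z outside [7, 15.5]); Combining (union): only the cone is present, so the union is just that shape — area = 52.84 mm²; the cone at (2.5, 6) is absent (z outside [13, 28.5]); Merging all regions: only the result so far is present, so the union is just that shape — area = 52.84 mm². So its area = 52.84 mm². Layer 120 (z = 18): the cone does not reach this height (z outside [0, 16.5]); the cone at (-2, 7) contributes a regular 16-gon of circumradius 5.200 (interpolated between r1=7 and r2=3 at t=0.450) (area = (16/2)·5.200²·sin(360°/16) = 82.78 mm²); the cylinder at (-1.5, -1.5) is absent (z outside [7, 15.5]); Merging all regions: only the cone at (-2, 7) is present, so the union is just that shape — area = 82.78 mm²; the cone at (2.5, 6): at t=0.323 of its height the radius interpolates to r₁+(r₂−r₁)t = 9.194, giving a regular 16-gon of that circumradius (area = (16/2)·9.194²·sin(360°/16) = 258.76 mm²); Taking the union: the regions partially overlap — summed areas 341.54 mm² minus the doubly-counted overlap 79.50 mm² gives 262.04 mm² — area = 262.04 mm². So its area = 262.04 mm². Layer 120 is larger (262.04 vs 52.84 mm²).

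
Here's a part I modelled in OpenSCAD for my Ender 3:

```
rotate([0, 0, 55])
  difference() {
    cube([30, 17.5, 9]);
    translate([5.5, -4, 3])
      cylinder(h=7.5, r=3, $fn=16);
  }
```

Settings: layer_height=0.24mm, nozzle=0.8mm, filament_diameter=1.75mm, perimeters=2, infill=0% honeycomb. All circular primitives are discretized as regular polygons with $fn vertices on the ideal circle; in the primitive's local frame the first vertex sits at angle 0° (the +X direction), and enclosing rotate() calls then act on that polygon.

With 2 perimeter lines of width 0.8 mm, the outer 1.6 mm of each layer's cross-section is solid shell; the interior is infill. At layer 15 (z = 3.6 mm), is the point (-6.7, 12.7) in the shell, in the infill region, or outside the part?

At z = 3.6 mm: the cube is present — its section is the full 30×17.5 rectangle; the r=3 cylinder at (5.5, -4) contributes a regular 16-gon of circumradius 3; After the difference (first − rest): starting from the 30×17.5 cube, the r=3 cylinder at (5.5, -4) misses the remaining region (no effect) — 1 connected region; (whole slice rotated 55° about Z — lengths, areas and connectivity unchanged). Overall, the cross-section is a single solid region. Undo the 55° rotation: the query point maps to (6.560, 12.773) in the un-rotated model frame. The nearest boundary edge runs (0.00, 17.50)→(30.00, 17.50); distance from the point to it = 4.73 mm. The point is inside the cross-section and 4.73 mm from the nearest boundary — more than the 1.6 mm shell width (2 × 0.8), so it's in the infill interior.

infill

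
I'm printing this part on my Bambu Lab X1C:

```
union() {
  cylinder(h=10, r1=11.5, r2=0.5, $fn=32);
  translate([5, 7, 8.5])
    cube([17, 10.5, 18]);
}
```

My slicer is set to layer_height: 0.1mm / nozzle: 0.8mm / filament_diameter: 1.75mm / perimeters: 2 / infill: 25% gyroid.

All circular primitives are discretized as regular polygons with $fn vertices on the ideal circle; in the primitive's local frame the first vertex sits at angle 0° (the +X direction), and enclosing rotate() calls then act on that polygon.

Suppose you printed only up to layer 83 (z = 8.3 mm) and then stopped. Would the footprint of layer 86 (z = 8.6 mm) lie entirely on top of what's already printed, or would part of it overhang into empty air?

part overhangs

Compare the two slices. At z = 8.3: the cone (r1=11.5→r2=0.5) has section circumradius 2.370 here — a regular 32-gon (area = (32/2)·2.370²·sin(360°/32) = 17.53 mm²); the cube at (5, 7) is not intersected at this z (z outside [8.5, 26.5]); Combining (union): only the cone is present, so the union is just that shape — area = 17.53 mm². At z = 8.6: the cone: at t=0.860 of its height the radius interpolates to r₁+(r₂−r₁)t = 2.040, giving a regular 32-gon of that circumradius (area = (32/2)·2.040²·sin(360°/32) = 12.99 mm²); the cube at (5, 7) (footprint 17×10.5) is included at this height (area 178.50 mm²); Combining (union): the 2 present regions are separate (no shared area or edge), so areas and boundary lengths simply add and each stays a separate island — area = 191.49 mm². Checking containment: at z = 8.6 the cross-section extends beyond the z = 8.3 cross-section by about 178.50 mm².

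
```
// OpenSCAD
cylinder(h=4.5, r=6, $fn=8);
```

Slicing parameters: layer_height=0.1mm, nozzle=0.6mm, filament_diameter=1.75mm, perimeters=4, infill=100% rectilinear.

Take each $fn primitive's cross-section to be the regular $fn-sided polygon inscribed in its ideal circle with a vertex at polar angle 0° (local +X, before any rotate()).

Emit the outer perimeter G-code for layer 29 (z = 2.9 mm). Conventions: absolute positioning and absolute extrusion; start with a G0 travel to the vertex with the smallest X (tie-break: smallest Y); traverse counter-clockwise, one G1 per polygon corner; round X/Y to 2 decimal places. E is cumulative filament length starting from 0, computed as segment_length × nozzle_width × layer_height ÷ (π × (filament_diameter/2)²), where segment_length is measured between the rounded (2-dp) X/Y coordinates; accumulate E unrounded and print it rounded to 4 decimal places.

At z = 2.9 mm: the cylinder: section is a regular 8-gon, circumradius r=6. The outline is a single polygon with 8 vertices. Extrusion per mm of travel: 0.6 × 0.1 / (π × 0.875²) = 0.024945. Accumulating E over each segment gives final E = 0.9161.

G0 X-6.00 Y0.00 Z2.90
G1 X-4.24 Y-4.24 E0.1145
G1 X0.00 Y-6.00 E0.2290
G1 X4.24 Y-4.24 E0.3436
G1 X6.00 Y0.00 E0.4581
G1 X4.24 Y4.24 E0.5726
G1 X0.00 Y6.00 E0.6871
G1 X-4.24 Y4.24 E0.8016
G1 X-6.00 Y0.00 E0.9161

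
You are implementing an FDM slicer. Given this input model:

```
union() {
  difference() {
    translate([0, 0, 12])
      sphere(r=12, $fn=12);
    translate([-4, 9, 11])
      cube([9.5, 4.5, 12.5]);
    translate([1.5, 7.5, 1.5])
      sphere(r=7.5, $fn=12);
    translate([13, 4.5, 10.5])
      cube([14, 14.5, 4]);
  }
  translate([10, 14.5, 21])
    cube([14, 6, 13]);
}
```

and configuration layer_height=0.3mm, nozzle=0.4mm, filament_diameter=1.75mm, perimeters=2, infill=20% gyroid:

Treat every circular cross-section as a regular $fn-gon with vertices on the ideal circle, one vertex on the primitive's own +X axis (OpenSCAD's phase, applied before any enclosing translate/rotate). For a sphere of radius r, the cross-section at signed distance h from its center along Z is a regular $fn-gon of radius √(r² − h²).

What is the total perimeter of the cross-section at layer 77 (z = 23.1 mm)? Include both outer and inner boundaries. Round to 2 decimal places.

68.32 mm

At z = 23.1 mm: the sphere: section is a regular 12-gon, circumradius = √(r²−h²) = √(12²−11.1²) = 4.560 (perimeter = 2·12·4.560·sin(180°/12) = 28.32 mm); the 9.5×4.5 cube at (-4, 9) contributes its full rectangle (perimeter 28.00 mm); the sphere at (1.5, 7.5) does not reach this height (|z−center|=21.600 > r=7.5); the cube at (13, 4.5) is absent (z outside [10.5, 14.5]); Subtracting the remaining from the first: starting from the r=12 sphere, the 9.5×4.5 cube at (-4, 9) misses the remaining region (no effect) — boundary = 28.32 mm; the 14×6 cube at (10, 14.5) contributes its full rectangle (perimeter 40.00 mm); Combining (union): the 2 present regions are separate (no shared area or edge), so areas and boundary lengths simply add and each stays a separate island — boundary = 68.32 mm. Overall, the cross-section has 2 separate islands. Total boundary length (outer) = 68.32 mm.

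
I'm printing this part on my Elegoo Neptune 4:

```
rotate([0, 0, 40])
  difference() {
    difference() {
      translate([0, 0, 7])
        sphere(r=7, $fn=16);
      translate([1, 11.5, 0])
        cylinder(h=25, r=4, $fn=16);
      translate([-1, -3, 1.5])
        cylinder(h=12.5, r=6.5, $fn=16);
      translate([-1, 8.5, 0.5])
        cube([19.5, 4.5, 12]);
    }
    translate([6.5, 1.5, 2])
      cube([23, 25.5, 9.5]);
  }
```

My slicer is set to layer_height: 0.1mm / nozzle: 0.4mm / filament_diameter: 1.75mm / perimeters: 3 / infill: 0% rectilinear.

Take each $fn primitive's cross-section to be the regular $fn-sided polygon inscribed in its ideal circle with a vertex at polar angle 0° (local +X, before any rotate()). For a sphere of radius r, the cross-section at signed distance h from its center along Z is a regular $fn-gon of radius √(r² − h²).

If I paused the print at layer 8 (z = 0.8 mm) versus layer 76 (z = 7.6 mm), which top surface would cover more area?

Layer 8 (z = 0.8): the r=7 sphere slices to a regular 16-gon of circumradius 3.250 (√(r²−h²) with h=6.2 from center) (area = (16/2)·3.250²·sin(360°/16) = 32.33 mm²); the r=4 cylinder at (1, 11.5) contributes a regular 16-gon of circumradius 4 (area = (16/2)·4.000²·sin(360°/16) = 48.98 mm²); the cylinder at (-1, -3) does not reach this height (z outside [1.5, 14]); the cube at (-1, 8.5) (footprint 19.5×4.5) is included at this height (area 87.75 mm²); Subtracting the remaining from the first: starting from the r=7 sphere (32.33 mm²), the r=4 cylinder at (1, 11.5) misses the remaining region (no effect); the 19.5×4.5 cube at (-1, 8.5) misses the remaining region (no effect) — area = 32.33 mm²; the cube at (6.5, 1.5) does not reach this height (z outside [2, 11.5]); Taking the first minus the rest: none of the subtracted shapes is present at this height, so that combined region is unchanged — area = 32.33 mm²; (rotated 40° about Z; rotation is an isometry so areas/perimeters/island counts are preserved). So its area = 32.33 mm². Layer 76 (z = 7.6): the r=7 sphere contributes a regular 16-gon of circumradius √(7²−0.6²) = 6.974 (area = (16/2)·6.974²·sin(360°/16) = 148.91 mm²); the r=4 cylinder at (1, 11.5) contributes a regular 16-gon of circumradius 4 (area = (16/2)·4.000²·sin(360°/16) = 48.98 mm²); the r=6.5 cylinder at (-1, -3) contributes a regular 16-gon of circumradius 6.5 (area = (16/2)·6.500²·sin(360°/16) = 129.35 mm²); the cube at (-1, 8.5) is present — its section is the full 19.5×4.5 rectangle (area 87.75 mm²); Subtracting the remaining from the first: starting from the r=7 sphere (148.91 mm²), the r=4 cylinder at (1, 11.5) misses the remaining region (no effect); the r=6.5 cylinder at (-1, -3) partially overlaps it — only the 96.97 mm² overlap (of its 129.35 mm²) is removed, clipping the outline; the 19.5×4.5 cube at (-1, 8.5) misses the remaining region (no effect) — area = 51.94 mm²; the cube at (6.5, 1.5) (footprint 23×25.5) is included at this height (area 586.50 mm²); After the difference (first − rest): starting from the result so far (51.94 mm²), the 23×25.5 cube at (6.5, 1.5) partially overlaps it — only the 0.08 mm² overlap (of its 586.50 mm²) is removed, clipping the outline — area = 51.86 mm²; (whole slice rotated 40° about Z — lengths, areas and connectivity unchanged). So its area = 51.86 mm². Layer 76 is larger (51.86 vs 32.33 mm²).

layer 76 (z = 7.6 mm)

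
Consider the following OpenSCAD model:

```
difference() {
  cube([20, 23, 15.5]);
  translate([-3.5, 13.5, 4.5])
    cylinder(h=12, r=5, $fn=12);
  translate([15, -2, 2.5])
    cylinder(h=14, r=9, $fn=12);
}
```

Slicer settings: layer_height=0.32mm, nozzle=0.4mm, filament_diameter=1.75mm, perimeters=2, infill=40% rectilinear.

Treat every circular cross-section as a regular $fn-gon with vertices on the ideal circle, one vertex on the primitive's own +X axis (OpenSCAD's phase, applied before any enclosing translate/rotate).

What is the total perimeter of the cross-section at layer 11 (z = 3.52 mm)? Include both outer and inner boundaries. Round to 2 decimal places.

At z = 3.52 mm: the cube is present — its section is the full 20×23 rectangle (perimeter 86.00 mm); the cylinder at (-3.5, 13.5) is not intersected at this z (z outside [4.5, 16.5]); the r=9 cylinder at (15, -2) gives a regular 12-gon of circumradius 9 (constant along its height) (perimeter = 2·12·9.000·sin(180°/12) = 55.90 mm); After the difference (first − rest): starting from the 20×23 cube, the r=9 cylinder at (15, -2) partially overlaps it — only the 74.85 mm² overlap (of its 243.00 mm²) is removed, clipping the outline — boundary = 84.51 mm. Overall, the cross-section is a single solid region. Total boundary length (outer) = 84.51 mm.

84.51 mm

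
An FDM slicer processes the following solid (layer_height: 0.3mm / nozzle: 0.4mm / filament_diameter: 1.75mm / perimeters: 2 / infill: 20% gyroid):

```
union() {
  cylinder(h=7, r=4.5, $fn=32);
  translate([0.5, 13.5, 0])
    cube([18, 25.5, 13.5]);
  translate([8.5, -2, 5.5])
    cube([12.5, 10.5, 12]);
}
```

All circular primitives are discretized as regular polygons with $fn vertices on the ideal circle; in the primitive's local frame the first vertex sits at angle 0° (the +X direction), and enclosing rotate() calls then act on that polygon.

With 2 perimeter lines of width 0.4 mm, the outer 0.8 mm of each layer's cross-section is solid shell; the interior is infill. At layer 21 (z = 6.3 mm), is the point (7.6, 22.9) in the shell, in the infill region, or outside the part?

infill

At z = 6.3 mm: the cylinder: section is a regular 32-gon, circumradius r=4.5; the cube at (0.5, 13.5) is present — its section is the full 18×25.5 rectangle; the cube at (8.5, -2) is present — its section is the full 12.5×10.5 rectangle; Taking the union: the 3 present regions are separate (no shared area or edge), so areas and boundary lengths simply add and each stays a separate island — 3 connected regions. Overall, the cross-section has 3 separate islands. The nearest boundary edge runs (0.50, 13.50)→(0.50, 39.00); distance from the point to it = 7.10 mm. (Shell/infill is judged within the island containing the point — the largest one.) The point is inside the cross-section and 7.10 mm from the nearest boundary — more than the 0.8 mm shell width (2 × 0.4), so it's in the infill interior.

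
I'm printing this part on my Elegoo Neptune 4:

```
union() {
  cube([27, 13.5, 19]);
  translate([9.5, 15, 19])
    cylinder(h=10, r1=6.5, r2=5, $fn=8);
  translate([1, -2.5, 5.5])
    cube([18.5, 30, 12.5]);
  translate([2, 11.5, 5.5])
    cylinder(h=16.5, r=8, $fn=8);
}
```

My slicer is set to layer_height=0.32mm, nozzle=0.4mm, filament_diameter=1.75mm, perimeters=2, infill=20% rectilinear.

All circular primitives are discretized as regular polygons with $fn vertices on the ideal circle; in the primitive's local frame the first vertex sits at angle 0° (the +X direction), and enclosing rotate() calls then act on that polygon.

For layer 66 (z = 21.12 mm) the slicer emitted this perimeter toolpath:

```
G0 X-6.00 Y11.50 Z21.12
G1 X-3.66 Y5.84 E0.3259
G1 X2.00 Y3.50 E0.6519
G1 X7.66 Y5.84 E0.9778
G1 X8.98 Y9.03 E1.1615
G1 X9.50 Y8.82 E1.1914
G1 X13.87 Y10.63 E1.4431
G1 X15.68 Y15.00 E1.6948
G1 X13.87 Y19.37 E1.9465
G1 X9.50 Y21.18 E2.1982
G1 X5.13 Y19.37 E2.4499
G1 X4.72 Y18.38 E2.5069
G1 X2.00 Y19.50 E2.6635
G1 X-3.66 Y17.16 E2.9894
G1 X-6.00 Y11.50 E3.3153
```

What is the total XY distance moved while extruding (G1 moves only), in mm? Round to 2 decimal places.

62.30 mm

Sum the Euclidean lengths of each G1 segment: total = 62.30 mm.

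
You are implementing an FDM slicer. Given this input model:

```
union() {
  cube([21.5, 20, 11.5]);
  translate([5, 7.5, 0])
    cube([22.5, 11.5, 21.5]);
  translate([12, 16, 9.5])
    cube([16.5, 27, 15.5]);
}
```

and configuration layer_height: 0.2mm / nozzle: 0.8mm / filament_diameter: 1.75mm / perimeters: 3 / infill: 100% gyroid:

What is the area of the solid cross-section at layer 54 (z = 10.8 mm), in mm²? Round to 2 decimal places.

At z = 10.8 mm: the cube is present — its section is the full 21.5×20 rectangle (area 430.00 mm²); the cube at (5, 7.5) (footprint 22.5×11.5) is included at this height (area 258.75 mm²); the cube at (12, 16) is present — its section is the full 16.5×27 rectangle (area 445.50 mm²); Merging all regions: the regions partially overlap — summed areas 1134.25 mm² minus the doubly-counted overlap 245.75 mm² gives 888.50 mm² — area = 888.50 mm². Overall, the cross-section is a single solid region. Net area = 888.50 mm².

888.50 mm²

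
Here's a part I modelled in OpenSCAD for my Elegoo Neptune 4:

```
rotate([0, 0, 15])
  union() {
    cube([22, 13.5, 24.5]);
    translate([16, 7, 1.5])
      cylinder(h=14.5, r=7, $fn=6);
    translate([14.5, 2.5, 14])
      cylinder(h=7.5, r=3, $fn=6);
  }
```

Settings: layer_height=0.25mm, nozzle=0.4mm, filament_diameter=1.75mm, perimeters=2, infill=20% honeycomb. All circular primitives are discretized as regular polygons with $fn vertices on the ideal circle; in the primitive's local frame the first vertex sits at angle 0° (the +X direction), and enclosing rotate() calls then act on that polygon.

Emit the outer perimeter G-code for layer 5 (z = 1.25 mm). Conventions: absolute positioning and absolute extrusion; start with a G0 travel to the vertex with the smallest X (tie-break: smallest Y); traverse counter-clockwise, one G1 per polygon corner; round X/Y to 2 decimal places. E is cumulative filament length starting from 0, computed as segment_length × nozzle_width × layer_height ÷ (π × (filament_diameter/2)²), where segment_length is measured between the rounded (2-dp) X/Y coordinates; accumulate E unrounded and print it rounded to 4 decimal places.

At z = 1.25 mm: the 22×13.5 cube contributes its full rectangle; the cylinder at (16, 7) is absent (z outside [1.5, 16]); the cylinder at (14.5, 2.5) is not intersected at this z (z outside [14, 21.5]); Merging all regions: only the 22×13.5 cube is present, so the union is just that shape — 1 connected region; (rotated 15° about Z; rotation is an isometry so areas/perimeters/island counts are preserved). The outline is a single polygon with 4 vertices. Extrusion per mm of travel: 0.4 × 0.25 / (π × 0.875²) = 0.041575. Accumulating E over each segment gives final E = 2.9516.

G0 X-3.49 Y13.04 Z1.25
G1 X0.00 Y0.00 E0.5612
G1 X21.25 Y5.69 E1.4758
G1 X17.76 Y18.73 E2.0370
G1 X-3.49 Y13.04 E2.9516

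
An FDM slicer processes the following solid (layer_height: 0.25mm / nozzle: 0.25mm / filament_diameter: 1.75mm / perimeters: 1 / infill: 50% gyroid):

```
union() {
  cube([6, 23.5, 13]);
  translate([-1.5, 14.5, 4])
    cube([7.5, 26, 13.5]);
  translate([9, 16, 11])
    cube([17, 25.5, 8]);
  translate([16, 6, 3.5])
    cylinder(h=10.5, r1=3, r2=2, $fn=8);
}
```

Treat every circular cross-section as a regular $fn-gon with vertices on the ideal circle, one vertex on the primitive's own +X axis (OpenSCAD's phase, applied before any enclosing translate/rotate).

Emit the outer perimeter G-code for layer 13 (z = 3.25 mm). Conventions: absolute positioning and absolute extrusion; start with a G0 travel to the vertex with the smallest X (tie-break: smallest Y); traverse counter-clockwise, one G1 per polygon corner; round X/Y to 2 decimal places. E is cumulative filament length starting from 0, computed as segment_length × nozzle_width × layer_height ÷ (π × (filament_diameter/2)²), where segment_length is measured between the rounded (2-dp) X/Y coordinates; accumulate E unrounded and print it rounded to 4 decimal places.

At z = 3.25 mm: the cube is present — its section is the full 6×23.5 rectangle; the cube at (-1.5, 14.5) is not intersected at this z (z outside [4, 17.5]); the cube at (9, 16) does not reach this height (z outside [11, 19]); the cone at (16, 6) is absent (z outside [3.5, 14]); Merging all regions: only the 6×23.5 cube is present, so the union is just that shape — 1 connected region. The outline is a single polygon with 4 vertices. Extrusion per mm of travel: 0.25 × 0.25 / (π × 0.875²) = 0.025984. Accumulating E over each segment gives final E = 1.5331.

G0 X0.00 Y0.00 Z3.25
G1 X6.00 Y0.00 E0.1559
G1 X6.00 Y23.50 E0.7665
G1 X0.00 Y23.50 E0.9224
G1 X0.00 Y0.00 E1.5331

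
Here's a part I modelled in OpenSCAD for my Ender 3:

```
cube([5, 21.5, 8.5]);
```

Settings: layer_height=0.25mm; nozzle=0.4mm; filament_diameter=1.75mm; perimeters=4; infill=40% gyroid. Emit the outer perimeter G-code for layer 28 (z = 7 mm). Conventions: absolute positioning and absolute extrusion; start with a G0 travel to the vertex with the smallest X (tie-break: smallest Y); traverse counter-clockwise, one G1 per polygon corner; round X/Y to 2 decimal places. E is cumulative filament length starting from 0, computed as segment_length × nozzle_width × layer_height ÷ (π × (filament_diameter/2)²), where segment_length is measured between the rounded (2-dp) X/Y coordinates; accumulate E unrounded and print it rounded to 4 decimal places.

G0 X0.00 Y0.00 Z7.00
G1 X5.00 Y0.00 E0.2079
G1 X5.00 Y21.50 E1.1017
G1 X0.00 Y21.50 E1.3096
G1 X0.00 Y0.00 E2.2035

At z = 7 mm: the cube is present — its section is the full 5×21.5 rectangle. The outline is a single polygon with 4 vertices. Extrusion per mm of travel: 0.4 × 0.25 / (π × 0.875²) = 0.041575. Accumulating E over each segment gives final E = 2.2035.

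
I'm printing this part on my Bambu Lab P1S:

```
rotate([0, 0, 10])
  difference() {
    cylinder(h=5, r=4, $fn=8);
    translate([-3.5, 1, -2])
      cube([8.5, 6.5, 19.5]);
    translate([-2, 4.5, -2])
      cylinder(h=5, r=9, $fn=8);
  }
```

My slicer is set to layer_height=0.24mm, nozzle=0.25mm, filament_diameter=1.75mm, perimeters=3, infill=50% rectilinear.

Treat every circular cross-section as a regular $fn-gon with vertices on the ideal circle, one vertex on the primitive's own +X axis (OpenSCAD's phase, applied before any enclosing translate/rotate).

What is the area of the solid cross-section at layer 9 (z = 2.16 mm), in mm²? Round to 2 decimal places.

At z = 2.16 mm: the cylinder: section is a regular 8-gon, circumradius r=4 (area = (8/2)·4.000²·sin(360°/8) = 45.25 mm²); the 8.5×6.5 cube at (-3.5, 1) contributes its full rectangle (area 55.25 mm²); the cylinder at (-2, 4.5): section is a regular 8-gon, circumradius r=9 (area = (8/2)·9.000²·sin(360°/8) = 229.10 mm²); Taking the first minus the rest: starting from the r=4 cylinder (45.25 mm²), the 8.5×6.5 cube at (-3.5, 1) partially overlaps it — only the 15.03 mm² overlap (of its 55.25 mm²) is removed, clipping the outline; the r=9 cylinder at (-2, 4.5) partially overlaps it — only the 29.20 mm² overlap (of its 229.10 mm²) is removed, clipping the outline — area = 1.02 mm²; (whole slice rotated 10° about Z — lengths, areas and connectivity unchanged). Overall, the cross-section is a single solid region. Net area = 1.02 mm².

1.02 mm²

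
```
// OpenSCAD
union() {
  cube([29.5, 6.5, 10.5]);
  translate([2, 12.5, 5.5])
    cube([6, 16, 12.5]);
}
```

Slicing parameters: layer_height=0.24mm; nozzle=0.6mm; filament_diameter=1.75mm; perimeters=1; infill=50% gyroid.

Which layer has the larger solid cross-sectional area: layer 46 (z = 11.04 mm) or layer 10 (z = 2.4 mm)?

layer 10 (z = 2.4 mm)

Layer 46 (z = 11.04): the cube is absent (z outside [0, 10.5]); the cube at (2, 12.5) is present — its section is the full 6×16 rectangle (area 96.00 mm²); Taking the union: only the 6×16 cube at (2, 12.5) is present, so the union is just that shape — area = 96.00 mm². So its area = 96.00 mm². Layer 10 (z = 2.4): the 29.5×6.5 cube contributes its full rectangle (area 191.75 mm²); the cube at (2, 12.5) is absent (z outside [5.5, 18]); Taking the union: only the 29.5×6.5 cube is present, so the union is just that shape — area = 191.75 mm². So its area = 191.75 mm². Layer 10 is larger (191.75 vs 96.00 mm²).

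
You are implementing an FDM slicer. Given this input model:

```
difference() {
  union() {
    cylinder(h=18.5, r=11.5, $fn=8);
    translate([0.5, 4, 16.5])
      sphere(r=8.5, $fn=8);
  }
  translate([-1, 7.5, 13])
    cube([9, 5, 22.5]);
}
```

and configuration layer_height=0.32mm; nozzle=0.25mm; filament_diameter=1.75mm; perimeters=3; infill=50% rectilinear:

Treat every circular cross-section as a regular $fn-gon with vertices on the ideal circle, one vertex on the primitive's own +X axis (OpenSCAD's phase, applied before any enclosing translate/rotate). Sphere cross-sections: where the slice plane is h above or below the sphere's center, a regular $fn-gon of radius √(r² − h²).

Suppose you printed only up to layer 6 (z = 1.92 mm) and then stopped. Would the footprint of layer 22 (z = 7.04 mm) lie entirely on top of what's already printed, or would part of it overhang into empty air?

Compare the two slices. At z = 1.92: the r=11.5 cylinder contributes a regular 8-gon of circumradius 11.5 (area = (8/2)·11.500²·sin(360°/8) = 374.06 mm²); the sphere at (0.5, 4) does not reach this height (|z−center|=14.580 > r=8.5); Combining (union): only the r=11.5 cylinder is present, so the union is just that shape — area = 374.06 mm²; the cube at (-1, 7.5) is not intersected at this z (z outside [13, 35.5]); Taking the first minus the rest: none of the subtracted shapes is present at this height, so that combined region is unchanged — area = 374.06 mm². At z = 7.04: the r=11.5 cylinder contributes a regular 8-gon of circumradius 11.5 (area = (8/2)·11.500²·sin(360°/8) = 374.06 mm²); the sphere at (0.5, 4) is absent (|z−center|=9.460 > r=8.5); Taking the union: only the r=11.5 cylinder is present, so the union is just that shape — area = 374.06 mm²; the cube at (-1, 7.5) is absent (z outside [13, 35.5]); After the difference (first − rest): none of the subtracted shapes is present at this height, so the result so far is unchanged — area = 374.06 mm². Checking containment: the cross-section at z = 7.04 is a subset of the cross-section at z = 1.92.

entirely on top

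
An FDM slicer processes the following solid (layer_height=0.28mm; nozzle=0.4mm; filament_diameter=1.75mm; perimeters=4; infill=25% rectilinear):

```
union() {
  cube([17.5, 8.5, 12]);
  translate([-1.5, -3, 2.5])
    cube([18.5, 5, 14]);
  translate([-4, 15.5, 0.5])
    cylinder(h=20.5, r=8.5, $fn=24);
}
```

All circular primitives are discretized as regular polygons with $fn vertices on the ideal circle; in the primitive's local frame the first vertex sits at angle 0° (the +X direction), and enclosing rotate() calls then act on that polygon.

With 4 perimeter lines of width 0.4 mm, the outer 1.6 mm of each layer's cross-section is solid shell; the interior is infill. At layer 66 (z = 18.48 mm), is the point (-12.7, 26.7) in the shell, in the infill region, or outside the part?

At z = 18.48 mm: the cube is not intersected at this z (z outside [0, 12]); the cube at (-1.5, -3) does not reach this height (z outside [2.5, 16.5]); the cylinder at (-4, 15.5): section is a regular 24-gon, circumradius r=8.5; Combining (union): only the r=8.5 cylinder at (-4, 15.5) is present, so the union is just that shape — 1 connected region. Overall, the cross-section is a single solid region. The nearest boundary edge runs (-8.25, 22.86)→(-10.01, 21.51); distance from the point to it = 5.75 mm. The point is not inside any of the regions above, so it lies outside the cross-section (5.75 mm from the nearest boundary).

outside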